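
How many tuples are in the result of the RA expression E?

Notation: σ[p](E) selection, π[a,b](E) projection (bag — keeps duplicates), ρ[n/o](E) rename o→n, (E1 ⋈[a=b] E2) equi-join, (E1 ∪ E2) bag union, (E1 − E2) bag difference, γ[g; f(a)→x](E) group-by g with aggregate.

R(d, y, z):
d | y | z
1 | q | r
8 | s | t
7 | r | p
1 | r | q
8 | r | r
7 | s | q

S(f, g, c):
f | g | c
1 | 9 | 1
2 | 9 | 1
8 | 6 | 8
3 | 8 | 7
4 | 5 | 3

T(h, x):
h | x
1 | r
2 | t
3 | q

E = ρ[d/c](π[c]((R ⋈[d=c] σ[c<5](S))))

Stepwise |·|:
  R → 6
  S → 5
  σ[c<5](S) → 3
  (R ⋈[d=c] σ[c<5](S)) → 4
  π[c]((R ⋈[d=c] σ[c<5](S))) → 4
  ρ[d/c](π[c]((R ⋈[d=c] σ[c<5](S)))) → 4

|E| = 4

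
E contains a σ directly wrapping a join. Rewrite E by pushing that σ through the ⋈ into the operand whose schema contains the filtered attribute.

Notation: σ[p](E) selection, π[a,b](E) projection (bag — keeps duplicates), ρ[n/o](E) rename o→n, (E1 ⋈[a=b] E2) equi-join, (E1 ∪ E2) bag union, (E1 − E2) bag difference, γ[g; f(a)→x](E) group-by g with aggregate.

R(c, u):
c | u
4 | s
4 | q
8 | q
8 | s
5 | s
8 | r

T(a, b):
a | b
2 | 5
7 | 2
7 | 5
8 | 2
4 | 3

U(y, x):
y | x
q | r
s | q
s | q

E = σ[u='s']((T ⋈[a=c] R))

σ filters on u, owned by the right side.
E' = (T ⋈[a=c] σ[u='s'](R))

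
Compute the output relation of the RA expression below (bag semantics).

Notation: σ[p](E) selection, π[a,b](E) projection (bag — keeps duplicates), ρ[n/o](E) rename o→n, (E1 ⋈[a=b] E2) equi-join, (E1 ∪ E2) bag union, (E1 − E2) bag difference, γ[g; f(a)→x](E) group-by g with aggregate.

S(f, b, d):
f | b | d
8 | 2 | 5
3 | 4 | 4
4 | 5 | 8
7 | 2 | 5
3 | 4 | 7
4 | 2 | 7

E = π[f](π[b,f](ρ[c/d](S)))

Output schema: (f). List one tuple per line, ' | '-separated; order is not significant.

Row counts bottom-up:
  S → 6
  ρ[c/d](S) → 6
  π[b,f](ρ[c/d](S)) → 6
  π[f](π[b,f](ρ[c/d](S))) → 6

== RESULT ==
f
3
3
4
4
7
8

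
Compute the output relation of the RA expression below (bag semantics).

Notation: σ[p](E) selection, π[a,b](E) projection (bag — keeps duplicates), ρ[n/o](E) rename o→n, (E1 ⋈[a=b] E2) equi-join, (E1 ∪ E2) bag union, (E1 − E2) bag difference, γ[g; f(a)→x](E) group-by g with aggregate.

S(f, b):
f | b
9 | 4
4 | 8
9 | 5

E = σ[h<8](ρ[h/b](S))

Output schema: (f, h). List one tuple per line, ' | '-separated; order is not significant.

Subexpression sizes:
  S → 3
  ρ[h/b](S) → 3
  σ[h<8](ρ[h/b](S)) → 2

== RESULT ==
f | h
9 | 4
9 | 5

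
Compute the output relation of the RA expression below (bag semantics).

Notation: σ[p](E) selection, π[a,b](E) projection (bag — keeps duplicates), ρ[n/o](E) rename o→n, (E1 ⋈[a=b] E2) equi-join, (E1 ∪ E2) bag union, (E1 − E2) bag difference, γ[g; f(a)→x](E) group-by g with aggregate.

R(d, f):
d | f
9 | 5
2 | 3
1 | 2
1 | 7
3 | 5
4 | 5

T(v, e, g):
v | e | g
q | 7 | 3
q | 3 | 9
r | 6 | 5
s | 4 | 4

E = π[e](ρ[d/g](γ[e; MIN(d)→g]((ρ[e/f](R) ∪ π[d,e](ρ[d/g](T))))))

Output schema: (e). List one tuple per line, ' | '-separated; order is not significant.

Stepwise |·|:
  R → 6
  ρ[e/f](R) → 6
  T → 4
  ρ[d/g](T) → 4
  π[d,e](ρ[d/g](T)) → 4
  (ρ[e/f](R) ∪ π[d,e](ρ[d/g](T))) → 10
  γ[e; MIN(d)→g]((ρ[e/f](R) ∪ π[d,e](ρ[d/g](T)))) → 6
  ρ[d/g](γ[e; MIN(d)→g]((ρ[e/f](R) ∪ π[d,e](ρ[d/g](T))))) → 6
  π[e](ρ[d/g](γ[e; MIN(d)→g]((ρ[e/f](R) ∪ π[d,e](ρ[d/g](T)))))) → 6

== RESULT ==
e
2
3
4
5
6
7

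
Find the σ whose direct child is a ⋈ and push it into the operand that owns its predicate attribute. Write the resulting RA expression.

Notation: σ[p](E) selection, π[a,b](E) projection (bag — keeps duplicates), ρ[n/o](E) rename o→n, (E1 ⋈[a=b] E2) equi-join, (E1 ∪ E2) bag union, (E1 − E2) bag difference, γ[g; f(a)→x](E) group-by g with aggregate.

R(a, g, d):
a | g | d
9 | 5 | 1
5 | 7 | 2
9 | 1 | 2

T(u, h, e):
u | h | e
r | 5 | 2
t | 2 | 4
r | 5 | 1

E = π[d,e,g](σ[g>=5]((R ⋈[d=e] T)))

σ filters on g, owned by the left side.
E' = π[d,e,g]((σ[g>=5](R) ⋈[d=e] T))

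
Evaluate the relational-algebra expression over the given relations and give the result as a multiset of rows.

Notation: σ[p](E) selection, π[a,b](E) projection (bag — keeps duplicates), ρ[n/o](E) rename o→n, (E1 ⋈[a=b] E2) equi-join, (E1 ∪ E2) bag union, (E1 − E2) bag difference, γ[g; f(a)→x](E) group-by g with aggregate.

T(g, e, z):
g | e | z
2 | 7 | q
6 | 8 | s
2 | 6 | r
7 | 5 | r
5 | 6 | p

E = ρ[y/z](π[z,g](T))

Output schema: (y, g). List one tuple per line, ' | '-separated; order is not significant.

Row counts bottom-up:
  T → 5
  π[z,g](T) → 5
  ρ[y/z](π[z,g](T)) → 5

== RESULT ==
y | g
p | 5
q | 2
r | 2
r | 7
s | 6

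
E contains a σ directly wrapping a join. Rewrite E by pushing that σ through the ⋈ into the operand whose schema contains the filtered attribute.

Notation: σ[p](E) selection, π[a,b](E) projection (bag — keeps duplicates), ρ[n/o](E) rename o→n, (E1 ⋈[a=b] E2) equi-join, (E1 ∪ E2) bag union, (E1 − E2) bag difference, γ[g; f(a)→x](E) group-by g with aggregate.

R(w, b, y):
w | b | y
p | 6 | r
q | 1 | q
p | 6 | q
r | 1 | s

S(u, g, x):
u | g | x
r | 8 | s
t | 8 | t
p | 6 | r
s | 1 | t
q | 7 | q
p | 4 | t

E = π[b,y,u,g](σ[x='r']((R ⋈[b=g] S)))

σ filters on x, owned by the right side.
E' = π[b,y,u,g]((R ⋈[b=g] σ[x='r'](S)))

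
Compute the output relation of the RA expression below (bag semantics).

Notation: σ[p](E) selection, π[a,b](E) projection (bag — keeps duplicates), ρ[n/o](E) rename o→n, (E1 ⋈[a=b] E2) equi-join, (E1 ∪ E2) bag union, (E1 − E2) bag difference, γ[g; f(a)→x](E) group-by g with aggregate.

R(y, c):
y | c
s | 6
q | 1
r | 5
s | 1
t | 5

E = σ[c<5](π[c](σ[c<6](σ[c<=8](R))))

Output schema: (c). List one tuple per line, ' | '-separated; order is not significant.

Per-node cardinality:
  R → 5
  σ[c<=8](R) → 5
  σ[c<6](σ[c<=8](R)) → 4
  π[c](σ[c<6](σ[c<=8](R))) → 4
  σ[c<5](π[c](σ[c<6](σ[c<=8](R)))) → 2

== RESULT ==
c
1
1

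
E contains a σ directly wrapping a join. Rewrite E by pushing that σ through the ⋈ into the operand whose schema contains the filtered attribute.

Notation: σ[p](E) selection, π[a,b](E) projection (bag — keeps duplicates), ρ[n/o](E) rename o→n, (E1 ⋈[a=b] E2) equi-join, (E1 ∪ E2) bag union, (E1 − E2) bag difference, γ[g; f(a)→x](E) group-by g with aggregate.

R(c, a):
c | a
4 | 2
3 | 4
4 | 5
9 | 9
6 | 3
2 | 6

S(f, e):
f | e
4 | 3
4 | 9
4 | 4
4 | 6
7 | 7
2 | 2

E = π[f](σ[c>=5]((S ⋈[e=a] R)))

σ filters on c, owned by the right side.
E' = π[f]((S ⋈[e=a] σ[c>=5](R)))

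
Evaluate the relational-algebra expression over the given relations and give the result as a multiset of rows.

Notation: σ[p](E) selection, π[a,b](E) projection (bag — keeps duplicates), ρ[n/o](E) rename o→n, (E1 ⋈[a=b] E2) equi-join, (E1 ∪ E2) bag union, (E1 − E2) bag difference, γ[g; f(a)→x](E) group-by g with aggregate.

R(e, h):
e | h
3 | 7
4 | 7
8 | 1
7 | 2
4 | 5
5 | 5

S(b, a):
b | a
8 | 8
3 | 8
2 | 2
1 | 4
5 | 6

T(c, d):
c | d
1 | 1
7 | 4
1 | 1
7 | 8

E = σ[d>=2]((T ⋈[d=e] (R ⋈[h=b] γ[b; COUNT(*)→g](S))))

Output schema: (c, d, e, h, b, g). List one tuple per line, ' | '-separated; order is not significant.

Per-node cardinality:
  T → 4
  R → 6
  S → 5
  γ[b; COUNT(*)→g](S) → 5
  (R ⋈[h=b] γ[b; COUNT(*)→g](S)) → 4
  (T ⋈[d=e] (R ⋈[h=b] γ[b; COUNT(*)→g](S))) → 2
  σ[d>=2]((T ⋈[d=e] (R ⋈[h=b] γ[b; COUNT(*)→g](S)))) → 2

== RESULT ==
c | d | e | h | b | g
7 | 4 | 4 | 5 | 5 | 1
7 | 8 | 8 | 1 | 1 | 1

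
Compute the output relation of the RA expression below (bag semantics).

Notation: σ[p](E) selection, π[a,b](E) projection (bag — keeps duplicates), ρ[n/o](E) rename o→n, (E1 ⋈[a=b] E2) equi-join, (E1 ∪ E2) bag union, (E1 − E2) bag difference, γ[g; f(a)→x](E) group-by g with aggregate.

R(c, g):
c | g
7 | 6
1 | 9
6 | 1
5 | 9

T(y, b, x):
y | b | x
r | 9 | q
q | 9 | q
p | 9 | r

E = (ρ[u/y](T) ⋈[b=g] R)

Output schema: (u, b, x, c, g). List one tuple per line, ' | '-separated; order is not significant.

Row counts bottom-up:
  T → 3
  ρ[u/y](T) → 3
  R → 4
  (ρ[u/y](T) ⋈[b=g] R) → 6

== RESULT ==
u | b | x | c | g
p | 9 | r | 1 | 9
p | 9 | r | 5 | 9
q | 9 | q | 1 | 9
q | 9 | q | 5 | 9
r | 9 | q | 1 | 9
r | 9 | q | 5 | 9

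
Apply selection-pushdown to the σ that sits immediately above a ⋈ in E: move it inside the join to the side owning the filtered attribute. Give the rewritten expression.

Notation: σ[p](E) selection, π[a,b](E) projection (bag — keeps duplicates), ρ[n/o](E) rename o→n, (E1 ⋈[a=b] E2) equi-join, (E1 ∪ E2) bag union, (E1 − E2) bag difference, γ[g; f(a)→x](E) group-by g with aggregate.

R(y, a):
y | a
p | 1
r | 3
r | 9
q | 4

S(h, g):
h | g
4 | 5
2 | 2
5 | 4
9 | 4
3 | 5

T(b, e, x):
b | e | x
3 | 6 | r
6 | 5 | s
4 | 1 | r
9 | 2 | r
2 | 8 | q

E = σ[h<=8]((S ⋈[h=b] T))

σ filters on h, owned by the left side.
E' = (σ[h<=8](S) ⋈[h=b] T)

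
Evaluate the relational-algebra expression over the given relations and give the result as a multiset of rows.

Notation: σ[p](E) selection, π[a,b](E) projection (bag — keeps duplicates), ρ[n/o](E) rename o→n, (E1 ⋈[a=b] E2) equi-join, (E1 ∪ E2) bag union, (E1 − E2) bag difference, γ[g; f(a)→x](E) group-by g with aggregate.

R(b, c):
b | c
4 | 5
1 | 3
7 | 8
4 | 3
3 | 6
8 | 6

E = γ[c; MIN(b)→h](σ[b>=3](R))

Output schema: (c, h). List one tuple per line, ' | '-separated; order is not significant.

Subexpression sizes:
  R → 6
  σ[b>=3](R) → 5
  γ[c; MIN(b)→h](σ[b>=3](R)) → 4

== RESULT ==
c | h
3 | 4
5 | 4
6 | 3
8 | 7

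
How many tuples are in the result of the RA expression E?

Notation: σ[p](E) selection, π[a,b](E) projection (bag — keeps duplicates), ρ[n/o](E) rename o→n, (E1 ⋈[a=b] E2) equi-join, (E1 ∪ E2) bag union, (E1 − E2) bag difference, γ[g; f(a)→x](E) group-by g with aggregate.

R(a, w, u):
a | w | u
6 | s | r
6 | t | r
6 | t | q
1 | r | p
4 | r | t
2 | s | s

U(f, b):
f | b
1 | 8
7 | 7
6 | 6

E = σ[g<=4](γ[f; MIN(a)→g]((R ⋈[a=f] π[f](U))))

Stepwise |·|:
  R → 6
  U → 3
  π[f](U) → 3
  (R ⋈[a=f] π[f](U)) → 4
  γ[f; MIN(a)→g]((R ⋈[a=f] π[f](U))) → 2
  σ[g<=4](γ[f; MIN(a)→g]((R ⋈[a=f] π[f](U)))) → 1

|E| = 1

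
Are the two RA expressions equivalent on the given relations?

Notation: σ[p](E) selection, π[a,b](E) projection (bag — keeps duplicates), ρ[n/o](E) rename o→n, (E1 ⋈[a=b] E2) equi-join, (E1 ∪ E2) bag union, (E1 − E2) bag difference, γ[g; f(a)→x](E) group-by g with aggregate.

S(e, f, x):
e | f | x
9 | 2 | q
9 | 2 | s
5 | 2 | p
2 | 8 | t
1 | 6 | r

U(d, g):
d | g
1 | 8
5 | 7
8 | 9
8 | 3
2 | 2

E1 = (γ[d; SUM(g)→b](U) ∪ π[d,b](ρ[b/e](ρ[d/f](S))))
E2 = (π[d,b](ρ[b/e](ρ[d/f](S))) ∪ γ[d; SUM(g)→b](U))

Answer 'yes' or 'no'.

E1 per-node cardinality:
  U → 5
  γ[d; SUM(g)→b](U) → 4
  S → 5
  ρ[d/f](S) → 5
  ρ[b/e](ρ[d/f](S)) → 5
  π[d,b](ρ[b/e](ρ[d/f](S))) → 5
  (γ[d; SUM(g)→b](U) ∪ π[d,b](ρ[b/e](ρ[d/f](S)))) → 9
E2 per-node cardinality:
  S → 5
  ρ[d/f](S) → 5
  ρ[b/e](ρ[d/f](S)) → 5
  π[d,b](ρ[b/e](ρ[d/f](S))) → 5
  U → 5
  γ[d; SUM(g)→b](U) → 4
  (π[d,b](ρ[b/e](ρ[d/f](S))) ∪ γ[d; SUM(g)→b](U)) → 9

E1 and E2 produce the same multiset:
d | b
1 | 8
2 | 2
2 | 5
2 | 9
2 | 9
5 | 7
6 | 1
8 | 2
8 | 12

yes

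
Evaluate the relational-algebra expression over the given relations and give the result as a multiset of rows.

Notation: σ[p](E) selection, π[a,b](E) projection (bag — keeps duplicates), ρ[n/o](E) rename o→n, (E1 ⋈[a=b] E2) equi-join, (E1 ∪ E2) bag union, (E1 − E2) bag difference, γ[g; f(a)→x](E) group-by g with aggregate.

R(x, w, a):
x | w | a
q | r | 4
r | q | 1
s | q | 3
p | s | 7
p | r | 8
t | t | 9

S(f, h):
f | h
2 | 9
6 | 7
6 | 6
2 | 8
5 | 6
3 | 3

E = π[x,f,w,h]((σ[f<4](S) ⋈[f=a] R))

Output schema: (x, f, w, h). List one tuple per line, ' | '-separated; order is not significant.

Per-node cardinality:
  S → 6
  σ[f<4](S) → 3
  R → 6
  (σ[f<4](S) ⋈[f=a] R) → 1
  π[x,f,w,h]((σ[f<4](S) ⋈[f=a] R)) → 1

== RESULT ==
x | f | w | h
s | 3 | q | 3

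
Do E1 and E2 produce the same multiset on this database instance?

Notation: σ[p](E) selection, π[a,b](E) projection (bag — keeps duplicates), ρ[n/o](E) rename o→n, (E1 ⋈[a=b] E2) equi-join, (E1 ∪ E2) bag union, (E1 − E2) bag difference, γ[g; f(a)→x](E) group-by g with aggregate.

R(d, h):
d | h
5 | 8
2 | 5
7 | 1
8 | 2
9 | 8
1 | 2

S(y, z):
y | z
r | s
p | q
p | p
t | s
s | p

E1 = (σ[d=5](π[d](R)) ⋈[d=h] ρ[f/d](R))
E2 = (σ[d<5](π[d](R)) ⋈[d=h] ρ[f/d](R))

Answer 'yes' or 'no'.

E1 per-node cardinality:
  R → 6
  π[d](R) → 6
  σ[d=5](π[d](R)) → 1
  R → 6
  ρ[f/d](R) → 6
  (σ[d=5](π[d](R)) ⋈[d=h] ρ[f/d](R)) → 1
E2 per-node cardinality:
  R → 6
  π[d](R) → 6
  σ[d<5](π[d](R)) → 2
  R → 6
  ρ[f/d](R) → 6
  (σ[d<5](π[d](R)) ⋈[d=h] ρ[f/d](R)) → 3

E1 result:
d | f | h
5 | 2 | 5
E2 result:
d | f | h
1 | 7 | 1
2 | 1 | 2
2 | 8 | 2
Witness: (5, 2, 5) appears 1× in E1 but 0× in E2.

no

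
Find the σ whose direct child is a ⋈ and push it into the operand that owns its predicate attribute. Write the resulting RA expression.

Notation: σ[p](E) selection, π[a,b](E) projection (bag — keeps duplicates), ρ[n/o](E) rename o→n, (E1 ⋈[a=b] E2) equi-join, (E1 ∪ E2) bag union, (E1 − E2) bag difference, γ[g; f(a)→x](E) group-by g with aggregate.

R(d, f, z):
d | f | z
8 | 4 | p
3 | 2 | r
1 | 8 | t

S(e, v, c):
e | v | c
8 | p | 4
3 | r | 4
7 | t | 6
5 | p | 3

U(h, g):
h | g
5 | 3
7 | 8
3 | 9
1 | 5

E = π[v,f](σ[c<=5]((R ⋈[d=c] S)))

σ filters on c, owned by the right side.
E' = π[v,f]((R ⋈[d=c] σ[c<=5](S)))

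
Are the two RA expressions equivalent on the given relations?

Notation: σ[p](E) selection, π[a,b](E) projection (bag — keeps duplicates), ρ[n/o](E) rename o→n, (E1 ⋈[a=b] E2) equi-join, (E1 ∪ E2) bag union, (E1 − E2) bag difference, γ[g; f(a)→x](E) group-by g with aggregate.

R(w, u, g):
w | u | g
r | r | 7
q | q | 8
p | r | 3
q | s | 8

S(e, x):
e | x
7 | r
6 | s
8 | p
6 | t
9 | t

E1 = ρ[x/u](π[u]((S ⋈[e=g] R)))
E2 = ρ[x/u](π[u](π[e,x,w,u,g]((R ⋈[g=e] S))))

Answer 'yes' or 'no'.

E1 subexpression sizes:
  S → 5
  R → 4
  (S ⋈[e=g] R) → 3
  π[u]((S ⋈[e=g] R)) → 3
  ρ[x/u](π[u]((S ⋈[e=g] R))) → 3
E2 subexpression sizes:
  R → 4
  S → 5
  (R ⋈[g=e] S) → 3
  π[e,x,w,u,g]((R ⋈[g=e] S)) → 3
  π[u](π[e,x,w,u,g]((R ⋈[g=e] S))) → 3
  ρ[x/u](π[u](π[e,x,w,u,g]((R ⋈[g=e] S)))) → 3

E1 and E2 produce the same multiset:
x
q
r
s

yes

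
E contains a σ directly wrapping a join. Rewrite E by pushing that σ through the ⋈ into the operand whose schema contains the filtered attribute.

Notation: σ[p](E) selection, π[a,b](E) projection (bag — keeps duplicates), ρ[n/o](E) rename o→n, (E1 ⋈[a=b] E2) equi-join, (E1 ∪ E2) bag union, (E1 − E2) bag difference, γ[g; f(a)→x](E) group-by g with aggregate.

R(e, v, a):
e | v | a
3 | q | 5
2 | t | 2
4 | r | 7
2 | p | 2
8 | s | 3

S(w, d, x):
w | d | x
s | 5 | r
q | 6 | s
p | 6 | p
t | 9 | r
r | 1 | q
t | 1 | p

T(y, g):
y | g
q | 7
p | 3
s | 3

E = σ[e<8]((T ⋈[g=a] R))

σ filters on e, owned by the right side.
E' = (T ⋈[g=a] σ[e<8](R))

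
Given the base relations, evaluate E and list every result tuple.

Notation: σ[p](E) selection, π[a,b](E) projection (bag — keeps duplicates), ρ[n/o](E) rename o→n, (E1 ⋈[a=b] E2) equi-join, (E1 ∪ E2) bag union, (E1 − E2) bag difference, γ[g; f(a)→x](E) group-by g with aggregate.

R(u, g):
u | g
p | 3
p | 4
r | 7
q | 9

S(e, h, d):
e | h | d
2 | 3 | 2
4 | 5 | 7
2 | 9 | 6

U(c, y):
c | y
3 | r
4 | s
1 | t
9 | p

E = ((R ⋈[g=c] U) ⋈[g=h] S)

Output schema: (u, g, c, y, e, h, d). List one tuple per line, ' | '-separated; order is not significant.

Row counts bottom-up:
  R → 4
  U → 4
  (R ⋈[g=c] U) → 3
  S → 3
  ((R ⋈[g=c] U) ⋈[g=h] S) → 2

== RESULT ==
u | g | c | y | e | h | d
p | 3 | 3 | r | 2 | 3 | 2
q | 9 | 9 | p | 2 | 9 | 6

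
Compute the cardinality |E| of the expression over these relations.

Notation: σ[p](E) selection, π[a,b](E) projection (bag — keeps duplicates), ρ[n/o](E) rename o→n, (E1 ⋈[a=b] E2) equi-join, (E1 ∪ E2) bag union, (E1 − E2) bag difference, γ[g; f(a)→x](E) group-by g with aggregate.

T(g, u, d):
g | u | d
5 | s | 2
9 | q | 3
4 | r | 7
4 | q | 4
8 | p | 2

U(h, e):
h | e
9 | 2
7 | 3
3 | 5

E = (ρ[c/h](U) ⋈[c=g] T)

Stepwise |·|:
  U → 3
  ρ[c/h](U) → 3
  T → 5
  (ρ[c/h](U) ⋈[c=g] T) → 1

|E| = 1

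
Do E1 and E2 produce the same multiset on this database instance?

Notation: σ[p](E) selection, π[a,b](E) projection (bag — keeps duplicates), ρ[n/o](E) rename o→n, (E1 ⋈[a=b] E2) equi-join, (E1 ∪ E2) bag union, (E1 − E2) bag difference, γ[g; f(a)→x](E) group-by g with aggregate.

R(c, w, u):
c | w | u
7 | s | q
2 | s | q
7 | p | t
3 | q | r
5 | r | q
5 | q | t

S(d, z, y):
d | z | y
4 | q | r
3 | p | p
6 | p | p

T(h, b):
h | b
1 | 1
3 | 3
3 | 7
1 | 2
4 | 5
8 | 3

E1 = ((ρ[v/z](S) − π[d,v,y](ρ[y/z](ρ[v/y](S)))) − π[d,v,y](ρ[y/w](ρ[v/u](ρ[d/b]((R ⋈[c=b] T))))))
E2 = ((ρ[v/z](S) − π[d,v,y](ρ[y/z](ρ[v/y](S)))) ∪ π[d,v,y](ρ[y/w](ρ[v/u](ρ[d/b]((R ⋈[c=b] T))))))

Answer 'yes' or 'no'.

E1 stepwise |·|:
  S → 3
  ρ[v/z](S) → 3
  S → 3
  ρ[v/y](S) → 3
  ρ[y/z](ρ[v/y](S)) → 3
  π[d,v,y](ρ[y/z](ρ[v/y](S))) → 3
  (ρ[v/z](S) − π[d,v,y](ρ[y/z](ρ[v/y](S)))) → 1
  R → 6
  T → 6
  (R ⋈[c=b] T) → 7
  ρ[d/b]((R ⋈[c=b] T)) → 7
  ρ[v/u](ρ[d/b]((R ⋈[c=b] T))) → 7
  ρ[y/w](ρ[v/u](ρ[d/b]((R ⋈[c=b] T)))) → 7
  π[d,v,y](ρ[y/w](ρ[v/u](ρ[d/b]((R ⋈[c=b] T))))) → 7
  ((ρ[v/z](S) − π[d,v,y](ρ[y/z](ρ[v/y](S)))) − π[d,v,y](ρ[y/w](ρ[v/u](ρ[d/b]((R ⋈[c=b] T)))))) → 1
E2 stepwise |·|:
  S → 3
  ρ[v/z](S) → 3
  S → 3
  ρ[v/y](S) → 3
  ρ[y/z](ρ[v/y](S)) → 3
  π[d,v,y](ρ[y/z](ρ[v/y](S))) → 3
  (ρ[v/z](S) − π[d,v,y](ρ[y/z](ρ[v/y](S)))) → 1
  R → 6
  T → 6
  (R ⋈[c=b] T) → 7
  ρ[d/b]((R ⋈[c=b] T)) → 7
  ρ[v/u](ρ[d/b]((R ⋈[c=b] T))) → 7
  ρ[y/w](ρ[v/u](ρ[d/b]((R ⋈[c=b] T)))) → 7
  π[d,v,y](ρ[y/w](ρ[v/u](ρ[d/b]((R ⋈[c=b] T))))) → 7
  ((ρ[v/z](S) − π[d,v,y](ρ[y/z](ρ[v/y](S)))) ∪ π[d,v,y](ρ[y/w](ρ[v/u](ρ[d/b]((R ⋈[c=b] T)))))) → 8

E1 result:
d | v | y
4 | q | r
E2 result:
d | v | y
2 | q | s
3 | r | q
3 | r | q
4 | q | r
5 | q | r
5 | t | q
7 | q | s
7 | t | p
Witness: (7, 't', 'p') appears 0× in E1 but 1× in E2.

no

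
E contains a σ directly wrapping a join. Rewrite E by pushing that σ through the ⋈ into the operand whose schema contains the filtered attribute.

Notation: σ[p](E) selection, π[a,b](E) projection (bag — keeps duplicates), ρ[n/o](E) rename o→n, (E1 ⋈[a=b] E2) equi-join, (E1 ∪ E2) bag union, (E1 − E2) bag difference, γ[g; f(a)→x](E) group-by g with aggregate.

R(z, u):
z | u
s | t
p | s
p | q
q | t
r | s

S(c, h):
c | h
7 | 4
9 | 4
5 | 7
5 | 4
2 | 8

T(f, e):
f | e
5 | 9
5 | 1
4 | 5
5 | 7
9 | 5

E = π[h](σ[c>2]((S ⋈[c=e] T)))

σ filters on c, owned by the left side.
E' = π[h]((σ[c>2](S) ⋈[c=e] T))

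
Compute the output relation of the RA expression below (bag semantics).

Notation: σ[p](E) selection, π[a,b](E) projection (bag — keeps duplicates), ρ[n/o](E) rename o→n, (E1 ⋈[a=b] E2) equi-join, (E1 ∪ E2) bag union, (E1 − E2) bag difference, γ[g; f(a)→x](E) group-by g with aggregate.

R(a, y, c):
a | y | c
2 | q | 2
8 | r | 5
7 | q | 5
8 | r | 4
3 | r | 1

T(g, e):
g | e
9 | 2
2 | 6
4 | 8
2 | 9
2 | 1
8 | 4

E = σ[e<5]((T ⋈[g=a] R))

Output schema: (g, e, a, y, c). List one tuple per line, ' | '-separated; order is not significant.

Per-node cardinality:
  T → 6
  R → 5
  (T ⋈[g=a] R) → 5
  σ[e<5]((T ⋈[g=a] R)) → 3

== RESULT ==
g | e | a | y | c
2 | 1 | 2 | q | 2
8 | 4 | 8 | r | 4
8 | 4 | 8 | r | 5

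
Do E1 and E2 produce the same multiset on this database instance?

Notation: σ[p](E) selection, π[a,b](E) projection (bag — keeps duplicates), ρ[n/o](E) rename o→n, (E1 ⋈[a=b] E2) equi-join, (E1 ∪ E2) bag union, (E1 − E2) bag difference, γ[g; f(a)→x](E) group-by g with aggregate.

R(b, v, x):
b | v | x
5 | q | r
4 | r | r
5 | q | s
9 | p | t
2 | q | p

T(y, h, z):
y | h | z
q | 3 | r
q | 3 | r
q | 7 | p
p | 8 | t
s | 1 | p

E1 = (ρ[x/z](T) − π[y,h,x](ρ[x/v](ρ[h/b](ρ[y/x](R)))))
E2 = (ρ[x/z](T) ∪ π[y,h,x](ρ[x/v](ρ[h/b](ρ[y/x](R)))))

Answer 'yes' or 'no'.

E1 row counts bottom-up:
  T → 5
  ρ[x/z](T) → 5
  R → 5
  ρ[y/x](R) → 5
  ρ[h/b](ρ[y/x](R)) → 5
  ρ[x/v](ρ[h/b](ρ[y/x](R))) → 5
  π[y,h,x](ρ[x/v](ρ[h/b](ρ[y/x](R)))) → 5
  (ρ[x/z](T) − π[y,h,x](ρ[x/v](ρ[h/b](ρ[y/x](R))))) → 5
E2 row counts bottom-up:
  T → 5
  ρ[x/z](T) → 5
  R → 5
  ρ[y/x](R) → 5
  ρ[h/b](ρ[y/x](R)) → 5
  ρ[x/v](ρ[h/b](ρ[y/x](R))) → 5
  π[y,h,x](ρ[x/v](ρ[h/b](ρ[y/x](R)))) → 5
  (ρ[x/z](T) ∪ π[y,h,x](ρ[x/v](ρ[h/b](ρ[y/x](R))))) → 10

E1 result:
y | h | x
p | 8 | t
q | 3 | r
q | 3 | r
q | 7 | p
s | 1 | p
E2 result:
y | h | x
p | 2 | q
p | 8 | t
q | 3 | r
q | 3 | r
q | 7 | p
r | 4 | r
r | 5 | q
s | 1 | p
s | 5 | q
t | 9 | p
Witness: ('t', 9, 'p') appears 0× in E1 but 1× in E2.

no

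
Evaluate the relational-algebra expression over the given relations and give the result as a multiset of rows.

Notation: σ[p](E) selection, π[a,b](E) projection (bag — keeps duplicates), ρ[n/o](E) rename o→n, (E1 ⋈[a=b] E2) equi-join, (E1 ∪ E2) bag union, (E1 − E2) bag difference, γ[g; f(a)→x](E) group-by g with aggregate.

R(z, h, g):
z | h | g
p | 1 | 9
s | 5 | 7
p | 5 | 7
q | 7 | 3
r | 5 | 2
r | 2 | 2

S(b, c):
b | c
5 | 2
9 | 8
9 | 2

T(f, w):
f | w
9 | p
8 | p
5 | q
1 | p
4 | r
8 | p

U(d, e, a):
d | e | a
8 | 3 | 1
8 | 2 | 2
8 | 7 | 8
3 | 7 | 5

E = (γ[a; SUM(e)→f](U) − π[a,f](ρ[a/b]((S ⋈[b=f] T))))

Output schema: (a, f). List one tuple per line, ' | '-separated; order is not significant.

Subexpression sizes:
  U → 4
  γ[a; SUM(e)→f](U) → 4
  S → 3
  T → 6
  (S ⋈[b=f] T) → 3
  ρ[a/b]((S ⋈[b=f] T)) → 3
  π[a,f](ρ[a/b]((S ⋈[b=f] T))) → 3
  (γ[a; SUM(e)→f](U) − π[a,f](ρ[a/b]((S ⋈[b=f] T)))) → 4

== RESULT ==
a | f
1 | 3
2 | 2
5 | 7
8 | 7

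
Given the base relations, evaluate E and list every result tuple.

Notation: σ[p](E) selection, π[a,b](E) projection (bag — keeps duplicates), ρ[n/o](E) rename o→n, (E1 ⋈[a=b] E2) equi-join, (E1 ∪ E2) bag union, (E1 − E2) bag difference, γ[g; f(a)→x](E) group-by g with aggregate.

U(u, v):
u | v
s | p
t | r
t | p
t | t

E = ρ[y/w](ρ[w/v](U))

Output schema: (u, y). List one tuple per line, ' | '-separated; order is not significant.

Stepwise |·|:
  U → 4
  ρ[w/v](U) → 4
  ρ[y/w](ρ[w/v](U)) → 4

== RESULT ==
u | y
s | p
t | p
t | r
t | t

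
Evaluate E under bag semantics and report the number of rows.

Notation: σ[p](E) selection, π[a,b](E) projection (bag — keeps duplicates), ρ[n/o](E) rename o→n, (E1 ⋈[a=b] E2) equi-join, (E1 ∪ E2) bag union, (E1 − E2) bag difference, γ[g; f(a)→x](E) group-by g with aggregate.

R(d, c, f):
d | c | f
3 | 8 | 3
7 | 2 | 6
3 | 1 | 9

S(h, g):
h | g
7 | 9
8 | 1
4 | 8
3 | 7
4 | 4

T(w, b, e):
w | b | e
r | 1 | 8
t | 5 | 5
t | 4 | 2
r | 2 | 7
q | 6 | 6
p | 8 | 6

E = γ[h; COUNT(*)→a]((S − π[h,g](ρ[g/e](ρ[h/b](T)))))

Per-node cardinality:
  S → 5
  T → 6
  ρ[h/b](T) → 6
  ρ[g/e](ρ[h/b](T)) → 6
  π[h,g](ρ[g/e](ρ[h/b](T))) → 6
  (S − π[h,g](ρ[g/e](ρ[h/b](T)))) → 5
  γ[h; COUNT(*)→a]((S − π[h,g](ρ[g/e](ρ[h/b](T))))) → 4

|E| = 4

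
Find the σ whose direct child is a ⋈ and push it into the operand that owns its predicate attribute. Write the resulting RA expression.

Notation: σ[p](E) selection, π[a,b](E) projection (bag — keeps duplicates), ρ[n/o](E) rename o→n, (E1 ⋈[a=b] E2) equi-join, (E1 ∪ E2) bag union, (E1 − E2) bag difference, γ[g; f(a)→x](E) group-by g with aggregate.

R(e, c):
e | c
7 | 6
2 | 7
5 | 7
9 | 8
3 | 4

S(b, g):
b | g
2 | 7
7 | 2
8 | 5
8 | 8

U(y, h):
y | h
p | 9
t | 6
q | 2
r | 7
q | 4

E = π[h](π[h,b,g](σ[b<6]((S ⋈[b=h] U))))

σ filters on b, owned by the left side.
E' = π[h](π[h,b,g]((σ[b<6](S) ⋈[b=h] U)))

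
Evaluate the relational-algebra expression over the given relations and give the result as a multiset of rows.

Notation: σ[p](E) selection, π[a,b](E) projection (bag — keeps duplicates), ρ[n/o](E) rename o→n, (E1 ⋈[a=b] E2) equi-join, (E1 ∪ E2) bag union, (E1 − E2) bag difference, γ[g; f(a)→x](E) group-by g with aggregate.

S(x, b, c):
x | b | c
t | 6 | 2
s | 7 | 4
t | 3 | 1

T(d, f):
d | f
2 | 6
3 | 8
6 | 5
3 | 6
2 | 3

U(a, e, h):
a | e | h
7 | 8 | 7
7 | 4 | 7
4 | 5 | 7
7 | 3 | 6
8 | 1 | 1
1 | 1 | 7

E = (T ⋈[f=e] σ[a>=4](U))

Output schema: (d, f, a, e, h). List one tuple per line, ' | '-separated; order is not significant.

Subexpression sizes:
  T → 5
  U → 6
  σ[a>=4](U) → 5
  (T ⋈[f=e] σ[a>=4](U)) → 3

== RESULT ==
d | f | a | e | h
2 | 3 | 7 | 3 | 6
3 | 8 | 7 | 8 | 7
6 | 5 | 4 | 5 | 7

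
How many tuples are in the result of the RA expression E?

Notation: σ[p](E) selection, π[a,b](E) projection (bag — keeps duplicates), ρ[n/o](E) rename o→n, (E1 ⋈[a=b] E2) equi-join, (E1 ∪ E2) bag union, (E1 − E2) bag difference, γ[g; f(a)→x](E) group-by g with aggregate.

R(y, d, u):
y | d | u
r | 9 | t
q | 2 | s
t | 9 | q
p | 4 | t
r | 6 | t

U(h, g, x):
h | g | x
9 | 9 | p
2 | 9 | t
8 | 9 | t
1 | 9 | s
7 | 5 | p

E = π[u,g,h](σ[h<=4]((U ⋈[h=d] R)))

Subexpression sizes:
  U → 5
  R → 5
  (U ⋈[h=d] R) → 3
  σ[h<=4]((U ⋈[h=d] R)) → 1
  π[u,g,h](σ[h<=4]((U ⋈[h=d] R))) → 1

|E| = 1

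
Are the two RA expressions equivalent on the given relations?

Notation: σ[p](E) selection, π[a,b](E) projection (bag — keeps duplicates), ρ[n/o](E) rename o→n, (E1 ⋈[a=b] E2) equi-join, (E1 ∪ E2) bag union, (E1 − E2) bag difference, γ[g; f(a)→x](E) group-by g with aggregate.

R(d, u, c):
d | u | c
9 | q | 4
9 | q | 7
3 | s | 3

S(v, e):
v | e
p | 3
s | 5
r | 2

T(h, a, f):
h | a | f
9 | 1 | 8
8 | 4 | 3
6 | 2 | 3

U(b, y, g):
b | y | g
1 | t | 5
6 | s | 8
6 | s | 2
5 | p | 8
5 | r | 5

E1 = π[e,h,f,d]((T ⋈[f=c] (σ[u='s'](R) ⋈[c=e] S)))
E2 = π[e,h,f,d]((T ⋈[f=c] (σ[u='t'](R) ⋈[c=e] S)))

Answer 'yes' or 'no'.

E1 row counts bottom-up:
  T → 3
  R → 3
  σ[u='s'](R) → 1
  S → 3
  (σ[u='s'](R) ⋈[c=e] S) → 1
  (T ⋈[f=c] (σ[u='s'](R) ⋈[c=e] S)) → 2
  π[e,h,f,d]((T ⋈[f=c] (σ[u='s'](R) ⋈[c=e] S))) → 2
E2 row counts bottom-up:
  T → 3
  R → 3
  σ[u='t'](R) → 0
  S → 3
  (σ[u='t'](R) ⋈[c=e] S) → 0
  (T ⋈[f=c] (σ[u='t'](R) ⋈[c=e] S)) → 0
  π[e,h,f,d]((T ⋈[f=c] (σ[u='t'](R) ⋈[c=e] S))) → 0

E1 result:
e | h | f | d
3 | 6 | 3 | 3
3 | 8 | 3 | 3
E2 result:
e | h | f | d
(0 rows)
Witness: (3, 6, 3, 3) appears 1× in E1 but 0× in E2.

no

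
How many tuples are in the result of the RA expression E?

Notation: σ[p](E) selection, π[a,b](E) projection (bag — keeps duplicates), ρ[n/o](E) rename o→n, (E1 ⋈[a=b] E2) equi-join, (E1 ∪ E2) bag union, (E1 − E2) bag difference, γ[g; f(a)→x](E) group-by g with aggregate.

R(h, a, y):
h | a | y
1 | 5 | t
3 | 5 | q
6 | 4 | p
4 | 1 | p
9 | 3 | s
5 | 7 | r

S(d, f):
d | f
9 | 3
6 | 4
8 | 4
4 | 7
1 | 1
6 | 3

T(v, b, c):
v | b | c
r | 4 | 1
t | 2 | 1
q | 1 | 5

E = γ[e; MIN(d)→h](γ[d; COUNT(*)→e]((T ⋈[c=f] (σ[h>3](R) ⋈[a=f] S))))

Row counts bottom-up:
  T → 3
  R → 6
  σ[h>3](R) → 4
  S → 6
  (σ[h>3](R) ⋈[a=f] S) → 6
  (T ⋈[c=f] (σ[h>3](R) ⋈[a=f] S)) → 2
  γ[d; COUNT(*)→e]((T ⋈[c=f] (σ[h>3](R) ⋈[a=f] S))) → 1
  γ[e; MIN(d)→h](γ[d; COUNT(*)→e]((T ⋈[c=f] (σ[h>3](R) ⋈[a=f] S)))) → 1

|E| = 1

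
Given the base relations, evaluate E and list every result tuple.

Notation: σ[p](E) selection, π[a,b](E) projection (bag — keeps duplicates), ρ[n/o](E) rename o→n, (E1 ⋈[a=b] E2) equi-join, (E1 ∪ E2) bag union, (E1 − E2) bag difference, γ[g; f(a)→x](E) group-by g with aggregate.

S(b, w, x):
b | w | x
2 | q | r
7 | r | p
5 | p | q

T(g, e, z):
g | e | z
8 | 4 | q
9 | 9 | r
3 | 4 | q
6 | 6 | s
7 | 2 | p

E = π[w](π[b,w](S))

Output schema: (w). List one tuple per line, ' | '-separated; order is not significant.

Subexpression sizes:
  S → 3
  π[b,w](S) → 3
  π[w](π[b,w](S)) → 3

== RESULT ==
w
p
q
r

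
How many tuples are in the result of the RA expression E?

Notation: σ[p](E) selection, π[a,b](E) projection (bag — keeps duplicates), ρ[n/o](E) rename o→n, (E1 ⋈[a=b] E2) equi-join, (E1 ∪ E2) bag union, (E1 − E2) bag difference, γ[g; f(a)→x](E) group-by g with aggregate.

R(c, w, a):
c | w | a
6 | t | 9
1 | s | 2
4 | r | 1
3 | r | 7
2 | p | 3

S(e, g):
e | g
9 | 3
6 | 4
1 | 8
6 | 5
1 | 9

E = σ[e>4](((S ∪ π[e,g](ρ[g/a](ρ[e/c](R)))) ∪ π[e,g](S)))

Subexpression sizes:
  S → 5
  R → 5
  ρ[e/c](R) → 5
  ρ[g/a](ρ[e/c](R)) → 5
  π[e,g](ρ[g/a](ρ[e/c](R))) → 5
  (S ∪ π[e,g](ρ[g/a](ρ[e/c](R)))) → 10
  S → 5
  π[e,g](S) → 5
  ((S ∪ π[e,g](ρ[g/a](ρ[e/c](R)))) ∪ π[e,g](S)) → 15
  σ[e>4](((S ∪ π[e,g](ρ[g/a](ρ[e/c](R)))) ∪ π[e,g](S))) → 7

|E| = 7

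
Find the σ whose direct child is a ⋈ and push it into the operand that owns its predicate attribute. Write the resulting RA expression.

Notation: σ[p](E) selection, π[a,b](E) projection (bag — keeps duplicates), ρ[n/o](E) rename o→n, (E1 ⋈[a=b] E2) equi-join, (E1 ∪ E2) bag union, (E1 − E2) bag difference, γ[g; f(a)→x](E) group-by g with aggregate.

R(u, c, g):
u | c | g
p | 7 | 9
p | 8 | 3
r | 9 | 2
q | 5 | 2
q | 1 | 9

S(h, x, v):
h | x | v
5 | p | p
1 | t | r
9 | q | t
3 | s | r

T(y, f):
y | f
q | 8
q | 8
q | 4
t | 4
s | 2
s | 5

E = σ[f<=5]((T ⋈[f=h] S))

σ filters on f, owned by the left side.
E' = (σ[f<=5](T) ⋈[f=h] S)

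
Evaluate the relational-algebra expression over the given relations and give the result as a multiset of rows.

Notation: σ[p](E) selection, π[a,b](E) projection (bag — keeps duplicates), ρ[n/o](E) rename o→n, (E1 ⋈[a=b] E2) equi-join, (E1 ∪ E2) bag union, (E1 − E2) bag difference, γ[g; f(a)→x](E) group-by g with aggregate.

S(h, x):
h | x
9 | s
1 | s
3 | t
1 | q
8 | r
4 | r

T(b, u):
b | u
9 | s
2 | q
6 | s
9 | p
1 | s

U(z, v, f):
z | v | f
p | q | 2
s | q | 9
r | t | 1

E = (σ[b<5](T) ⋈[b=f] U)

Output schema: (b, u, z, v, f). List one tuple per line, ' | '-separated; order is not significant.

Subexpression sizes:
  T → 5
  σ[b<5](T) → 2
  U → 3
  (σ[b<5](T) ⋈[b=f] U) → 2

== RESULT ==
b | u | z | v | f
1 | s | r | t | 1
2 | q | p | q | 2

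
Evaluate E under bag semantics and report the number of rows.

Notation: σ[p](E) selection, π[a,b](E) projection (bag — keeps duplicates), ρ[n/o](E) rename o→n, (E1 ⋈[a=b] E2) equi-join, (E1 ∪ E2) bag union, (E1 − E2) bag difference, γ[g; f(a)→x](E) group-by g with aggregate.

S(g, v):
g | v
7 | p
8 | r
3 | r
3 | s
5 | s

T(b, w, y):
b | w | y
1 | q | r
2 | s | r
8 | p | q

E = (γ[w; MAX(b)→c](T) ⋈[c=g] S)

Subexpression sizes:
  T → 3
  γ[w; MAX(b)→c](T) → 3
  S → 5
  (γ[w; MAX(b)→c](T) ⋈[c=g] S) → 1

|E| = 1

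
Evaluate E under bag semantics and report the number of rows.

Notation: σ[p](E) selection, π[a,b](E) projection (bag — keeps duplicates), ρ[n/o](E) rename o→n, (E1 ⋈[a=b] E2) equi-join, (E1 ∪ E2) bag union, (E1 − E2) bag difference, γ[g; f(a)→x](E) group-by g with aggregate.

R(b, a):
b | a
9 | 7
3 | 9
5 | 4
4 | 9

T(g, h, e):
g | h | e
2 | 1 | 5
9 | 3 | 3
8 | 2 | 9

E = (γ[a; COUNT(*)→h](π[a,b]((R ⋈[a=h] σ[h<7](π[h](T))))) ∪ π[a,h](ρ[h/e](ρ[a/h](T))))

Per-node cardinality:
  R → 4
  T → 3
  π[h](T) → 3
  σ[h<7](π[h](T)) → 3
  (R ⋈[a=h] σ[h<7](π[h](T))) → 0
  π[a,b]((R ⋈[a=h] σ[h<7](π[h](T)))) → 0
  γ[a; COUNT(*)→h](π[a,b]((R ⋈[a=h] σ[h<7](π[h](T))))) → 0
  T → 3
  ρ[a/h](T) → 3
  ρ[h/e](ρ[a/h](T)) → 3
  π[a,h](ρ[h/e](ρ[a/h](T))) → 3
  (γ[a; COUNT(*)→h](π[a,b]((R ⋈[a=h] σ[h<7](π[h](T))))) ∪ π[a,h](ρ[h/e](ρ[a/h](T)))) → 3

|E| = 3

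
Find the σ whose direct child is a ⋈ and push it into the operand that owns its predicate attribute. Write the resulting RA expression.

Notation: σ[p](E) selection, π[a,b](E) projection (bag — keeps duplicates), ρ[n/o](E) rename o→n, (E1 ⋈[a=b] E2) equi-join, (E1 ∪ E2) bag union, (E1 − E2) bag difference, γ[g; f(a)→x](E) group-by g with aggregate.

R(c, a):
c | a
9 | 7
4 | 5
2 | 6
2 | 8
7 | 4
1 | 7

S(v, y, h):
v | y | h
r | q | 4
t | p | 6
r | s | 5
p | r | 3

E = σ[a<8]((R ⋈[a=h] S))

σ filters on a, owned by the left side.
E' = (σ[a<8](R) ⋈[a=h] S)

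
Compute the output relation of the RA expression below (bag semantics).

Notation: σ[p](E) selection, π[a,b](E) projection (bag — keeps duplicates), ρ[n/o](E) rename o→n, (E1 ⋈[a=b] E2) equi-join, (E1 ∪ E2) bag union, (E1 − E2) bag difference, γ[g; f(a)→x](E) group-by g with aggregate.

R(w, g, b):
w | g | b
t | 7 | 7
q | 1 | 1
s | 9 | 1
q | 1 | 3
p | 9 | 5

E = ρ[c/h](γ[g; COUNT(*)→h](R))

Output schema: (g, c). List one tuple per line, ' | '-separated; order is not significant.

Row counts bottom-up:
  R → 5
  γ[g; COUNT(*)→h](R) → 3
  ρ[c/h](γ[g; COUNT(*)→h](R)) → 3

== RESULT ==
g | c
1 | 2
7 | 1
9 | 2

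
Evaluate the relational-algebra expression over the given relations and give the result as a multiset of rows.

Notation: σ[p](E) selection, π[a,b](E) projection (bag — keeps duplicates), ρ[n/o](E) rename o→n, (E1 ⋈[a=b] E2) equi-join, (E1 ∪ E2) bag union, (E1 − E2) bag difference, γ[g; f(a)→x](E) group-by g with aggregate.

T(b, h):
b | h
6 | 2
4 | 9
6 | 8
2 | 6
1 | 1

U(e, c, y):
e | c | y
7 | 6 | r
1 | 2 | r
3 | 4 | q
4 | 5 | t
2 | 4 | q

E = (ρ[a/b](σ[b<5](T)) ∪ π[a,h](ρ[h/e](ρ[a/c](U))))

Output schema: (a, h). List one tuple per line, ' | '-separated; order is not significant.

Row counts bottom-up:
  T → 5
  σ[b<5](T) → 3
  ρ[a/b](σ[b<5](T)) → 3
  U → 5
  ρ[a/c](U) → 5
  ρ[h/e](ρ[a/c](U)) → 5
  π[a,h](ρ[h/e](ρ[a/c](U))) → 5
  (ρ[a/b](σ[b<5](T)) ∪ π[a,h](ρ[h/e](ρ[a/c](U)))) → 8

== RESULT ==
a | h
1 | 1
2 | 1
2 | 6
4 | 2
4 | 3
4 | 9
5 | 4
6 | 7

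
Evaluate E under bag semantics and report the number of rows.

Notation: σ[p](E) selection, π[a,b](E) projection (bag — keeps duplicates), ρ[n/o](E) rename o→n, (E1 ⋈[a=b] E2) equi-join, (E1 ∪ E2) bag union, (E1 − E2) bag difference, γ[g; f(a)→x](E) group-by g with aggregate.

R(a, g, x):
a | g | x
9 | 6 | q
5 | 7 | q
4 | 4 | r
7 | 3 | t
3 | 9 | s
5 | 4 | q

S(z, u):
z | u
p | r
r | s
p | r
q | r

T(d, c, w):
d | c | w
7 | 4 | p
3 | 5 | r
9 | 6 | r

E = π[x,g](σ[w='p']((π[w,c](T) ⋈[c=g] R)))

Stepwise |·|:
  T → 3
  π[w,c](T) → 3
  R → 6
  (π[w,c](T) ⋈[c=g] R) → 3
  σ[w='p']((π[w,c](T) ⋈[c=g] R)) → 2
  π[x,g](σ[w='p']((π[w,c](T) ⋈[c=g] R))) → 2

|E| = 2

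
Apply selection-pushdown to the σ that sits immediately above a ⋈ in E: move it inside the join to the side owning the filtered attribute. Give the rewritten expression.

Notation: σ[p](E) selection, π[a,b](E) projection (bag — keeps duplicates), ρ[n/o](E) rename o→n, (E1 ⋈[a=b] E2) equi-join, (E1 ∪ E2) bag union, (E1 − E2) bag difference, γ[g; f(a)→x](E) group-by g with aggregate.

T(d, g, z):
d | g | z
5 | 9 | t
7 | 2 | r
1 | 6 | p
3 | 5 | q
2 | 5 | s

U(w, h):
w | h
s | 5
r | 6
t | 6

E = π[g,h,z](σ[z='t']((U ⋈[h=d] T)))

σ filters on z, owned by the right side.
E' = π[g,h,z]((U ⋈[h=d] σ[z='t'](T)))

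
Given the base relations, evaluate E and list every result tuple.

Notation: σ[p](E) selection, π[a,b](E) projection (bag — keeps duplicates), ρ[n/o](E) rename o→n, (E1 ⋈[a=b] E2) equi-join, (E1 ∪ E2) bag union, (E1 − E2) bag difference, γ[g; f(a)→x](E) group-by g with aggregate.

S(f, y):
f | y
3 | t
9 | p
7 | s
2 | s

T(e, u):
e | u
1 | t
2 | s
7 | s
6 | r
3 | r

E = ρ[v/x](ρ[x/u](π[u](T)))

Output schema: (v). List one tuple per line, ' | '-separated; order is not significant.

Row counts bottom-up:
  T → 5
  π[u](T) → 5
  ρ[x/u](π[u](T)) → 5
  ρ[v/x](ρ[x/u](π[u](T))) → 5

== RESULT ==
v
r
r
s
s
t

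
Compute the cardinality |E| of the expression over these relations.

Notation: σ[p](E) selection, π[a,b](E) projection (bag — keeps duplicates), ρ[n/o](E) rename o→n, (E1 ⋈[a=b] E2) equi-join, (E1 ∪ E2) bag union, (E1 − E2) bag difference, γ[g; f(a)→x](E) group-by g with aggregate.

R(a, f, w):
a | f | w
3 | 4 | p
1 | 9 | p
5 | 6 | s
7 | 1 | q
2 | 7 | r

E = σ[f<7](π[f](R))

Subexpression sizes:
  R → 5
  π[f](R) → 5
  σ[f<7](π[f](R)) → 3

|E| = 3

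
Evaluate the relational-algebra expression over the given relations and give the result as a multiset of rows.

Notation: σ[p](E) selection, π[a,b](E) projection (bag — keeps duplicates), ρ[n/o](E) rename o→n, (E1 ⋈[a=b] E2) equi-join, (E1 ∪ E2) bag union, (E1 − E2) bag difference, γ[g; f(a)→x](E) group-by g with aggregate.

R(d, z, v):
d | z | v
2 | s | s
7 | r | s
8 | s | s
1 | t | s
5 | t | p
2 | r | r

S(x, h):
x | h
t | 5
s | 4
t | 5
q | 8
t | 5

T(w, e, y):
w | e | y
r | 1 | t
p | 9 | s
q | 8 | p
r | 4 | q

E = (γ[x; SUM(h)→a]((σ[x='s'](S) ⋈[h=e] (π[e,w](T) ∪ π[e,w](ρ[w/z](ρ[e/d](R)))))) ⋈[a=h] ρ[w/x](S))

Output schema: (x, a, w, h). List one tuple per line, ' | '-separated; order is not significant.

Subexpression sizes:
  S → 5
  σ[x='s'](S) → 1
  T → 4
  π[e,w](T) → 4
  R → 6
  ρ[e/d](R) → 6
  ρ[w/z](ρ[e/d](R)) → 6
  π[e,w](ρ[w/z](ρ[e/d](R))) → 6
  (π[e,w](T) ∪ π[e,w](ρ[w/z](ρ[e/d](R)))) → 10
  (σ[x='s'](S) ⋈[h=e] (π[e,w](T) ∪ π[e,w](ρ[w/z](ρ[e/d](R))))) → 1
  γ[x; SUM(h)→a]((σ[x='s'](S) ⋈[h=e] (π[e,w](T) ∪ π[e,w](ρ[w/z](ρ[e/d](R)))))) → 1
  S → 5
  ρ[w/x](S) → 5
  (γ[x; SUM(h)→a]((σ[x='s'](S) ⋈[h=e] (π[e,w](T) ∪ π[e,w](ρ[w/z](ρ[e/d](R)))))) ⋈[a=h] ρ[w/x](S)) → 1

== RESULT ==
x | a | w | h
s | 4 | s | 4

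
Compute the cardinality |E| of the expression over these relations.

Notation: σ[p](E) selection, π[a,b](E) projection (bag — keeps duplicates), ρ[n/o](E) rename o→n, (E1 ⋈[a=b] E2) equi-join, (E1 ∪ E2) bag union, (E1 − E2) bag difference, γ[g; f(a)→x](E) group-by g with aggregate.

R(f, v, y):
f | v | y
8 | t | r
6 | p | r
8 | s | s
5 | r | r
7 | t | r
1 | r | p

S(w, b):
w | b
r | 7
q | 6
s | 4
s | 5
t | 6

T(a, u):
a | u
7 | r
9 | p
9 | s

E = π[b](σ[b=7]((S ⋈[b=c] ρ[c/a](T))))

Row counts bottom-up:
  S → 5
  T → 3
  ρ[c/a](T) → 3
  (S ⋈[b=c] ρ[c/a](T)) → 1
  σ[b=7]((S ⋈[b=c] ρ[c/a](T))) → 1
  π[b](σ[b=7]((S ⋈[b=c] ρ[c/a](T)))) → 1

|E| = 1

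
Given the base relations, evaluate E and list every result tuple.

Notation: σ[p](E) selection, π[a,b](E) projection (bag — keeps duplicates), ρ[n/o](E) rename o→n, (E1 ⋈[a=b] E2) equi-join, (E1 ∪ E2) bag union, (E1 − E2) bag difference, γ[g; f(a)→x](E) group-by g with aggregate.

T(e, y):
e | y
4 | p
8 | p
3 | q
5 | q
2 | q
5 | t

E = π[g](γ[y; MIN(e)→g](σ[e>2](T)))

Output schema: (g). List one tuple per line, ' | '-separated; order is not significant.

Row counts bottom-up:
  T → 6
  σ[e>2](T) → 5
  γ[y; MIN(e)→g](σ[e>2](T)) → 3
  π[g](γ[y; MIN(e)→g](σ[e>2](T))) → 3

== RESULT ==
g
3
4
5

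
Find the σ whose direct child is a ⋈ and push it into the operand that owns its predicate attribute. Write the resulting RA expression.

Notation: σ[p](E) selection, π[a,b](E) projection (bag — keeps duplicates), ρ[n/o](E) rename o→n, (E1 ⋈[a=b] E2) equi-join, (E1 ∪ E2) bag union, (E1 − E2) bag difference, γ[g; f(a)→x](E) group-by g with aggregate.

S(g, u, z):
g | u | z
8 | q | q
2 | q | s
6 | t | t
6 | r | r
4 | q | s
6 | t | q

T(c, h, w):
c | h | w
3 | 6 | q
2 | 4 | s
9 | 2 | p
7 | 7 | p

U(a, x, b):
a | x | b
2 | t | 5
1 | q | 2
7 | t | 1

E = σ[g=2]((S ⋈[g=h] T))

σ filters on g, owned by the left side.
E' = (σ[g=2](S) ⋈[g=h] T)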